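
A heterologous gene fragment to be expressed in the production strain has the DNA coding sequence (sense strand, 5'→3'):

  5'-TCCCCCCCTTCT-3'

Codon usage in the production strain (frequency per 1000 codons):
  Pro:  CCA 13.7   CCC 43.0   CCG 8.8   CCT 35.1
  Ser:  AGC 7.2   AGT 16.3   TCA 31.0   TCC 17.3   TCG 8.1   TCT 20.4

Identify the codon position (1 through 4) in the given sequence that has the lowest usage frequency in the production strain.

1

Codon 1 TCC (Ser): 17.3 per 1000.
Codon 2 CCC (Pro): 43.0 per 1000.
Codon 3 CCT (Pro): 35.1 per 1000.
Codon 4 TCT (Ser): 20.4 per 1000.
Lowest frequency is 17.3 at codon 1.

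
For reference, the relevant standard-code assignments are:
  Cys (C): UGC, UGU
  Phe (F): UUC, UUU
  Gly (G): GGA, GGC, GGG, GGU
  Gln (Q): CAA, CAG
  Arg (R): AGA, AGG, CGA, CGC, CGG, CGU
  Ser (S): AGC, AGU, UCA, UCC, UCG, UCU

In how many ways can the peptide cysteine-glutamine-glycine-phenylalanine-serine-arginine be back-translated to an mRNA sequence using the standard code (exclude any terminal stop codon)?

1152

Cys: 2 codons.
Gln: 2 codons.
Gly: 4 codons.
Phe: 2 codons.
Ser: 6 codons.
Arg: 6 codons.
2 × 2 × 4 × 2 × 6 × 6 = 1152.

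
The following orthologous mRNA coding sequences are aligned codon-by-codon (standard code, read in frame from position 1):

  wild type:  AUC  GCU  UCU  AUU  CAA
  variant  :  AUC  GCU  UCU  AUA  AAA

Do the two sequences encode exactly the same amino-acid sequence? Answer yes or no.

no

Codon 1: AUC Ile / AUC Ile — identical.
Codon 2: GCU Ala / GCU Ala — identical.
Codon 3: UCU Ser / UCU Ser — identical.
Codon 4: AUU Ile / AUA Ile — synonymous.
Codon 5: CAA Gln / AAA Lys — nonsynonymous.
Nonsynonymous differences: 1 → different protein.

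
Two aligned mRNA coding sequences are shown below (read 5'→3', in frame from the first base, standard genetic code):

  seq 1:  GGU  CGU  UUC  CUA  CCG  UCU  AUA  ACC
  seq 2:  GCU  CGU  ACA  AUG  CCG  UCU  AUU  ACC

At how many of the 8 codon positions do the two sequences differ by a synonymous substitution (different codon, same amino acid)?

1

Codon 1: GGU Gly / GCU Ala — nonsynonymous.
Codon 2: CGU Arg / CGU Arg — identical.
Codon 3: UUC Phe / ACA Thr — nonsynonymous.
Codon 4: CUA Leu / AUG Met — nonsynonymous.
Codon 5: CCG Pro / CCG Pro — identical.
Codon 6: UCU Ser / UCU Ser — identical.
Codon 7: AUA Ile / AUU Ile — synonymous.
Codon 8: ACC Thr / ACC Thr — identical.
Synonymous differences: 1.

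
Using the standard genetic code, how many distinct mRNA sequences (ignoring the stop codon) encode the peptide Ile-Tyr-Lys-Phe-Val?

Ile: 3 codons.
Tyr: 2 codons.
Lys: 2 codons.
Phe: 2 codons.
Val: 4 codons.
3 × 2 × 2 × 2 × 4 = 96.

96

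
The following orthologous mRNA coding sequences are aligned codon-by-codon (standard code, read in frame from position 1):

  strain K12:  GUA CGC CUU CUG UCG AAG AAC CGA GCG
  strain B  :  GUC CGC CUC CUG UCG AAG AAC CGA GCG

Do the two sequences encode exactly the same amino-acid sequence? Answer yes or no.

Codon 1: GUA Val / GUC Val — synonymous.
Codon 2: CGC Arg / CGC Arg — identical.
Codon 3: CUU Leu / CUC Leu — synonymous.
Codon 4: CUG Leu / CUG Leu — identical.
Codon 5: UCG Ser / UCG Ser — identical.
Codon 6: AAG Lys / AAG Lys — identical.
Codon 7: AAC Asn / AAC Asn — identical.
Codon 8: CGA Arg / CGA Arg — identical.
Codon 9: GCG Ala / GCG Ala — identical.
Nonsynonymous differences: 0 → same protein.

yes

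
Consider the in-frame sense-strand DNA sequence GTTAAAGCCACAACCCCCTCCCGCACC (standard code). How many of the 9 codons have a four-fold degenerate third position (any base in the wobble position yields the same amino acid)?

Codon 1 GTT (Val): third position 4-fold.
Codon 2 AAA (Lys): third position 2-fold.
Codon 3 GCC (Ala): third position 4-fold.
Codon 4 ACA (Thr): third position 4-fold.
Codon 5 ACC (Thr): third position 4-fold.
Codon 6 CCC (Pro): third position 4-fold.
Codon 7 TCC (Ser): third position 4-fold.
Codon 8 CGC (Arg): third position 4-fold.
Codon 9 ACC (Thr): third position 4-fold.
Four-fold degenerate third positions: 8.

8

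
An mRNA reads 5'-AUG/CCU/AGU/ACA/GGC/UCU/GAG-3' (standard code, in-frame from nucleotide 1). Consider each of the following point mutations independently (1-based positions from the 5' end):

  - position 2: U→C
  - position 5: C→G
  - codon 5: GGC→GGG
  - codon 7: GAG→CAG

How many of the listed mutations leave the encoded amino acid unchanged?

1

Codon 1: AUG (Met) → ACG (Thr) — missense.
Codon 2: CCU (Pro) → CGU (Arg) — missense.
Codon 5: GGC (Gly) → GGG (Gly) — synonymous.
Codon 7: GAG (Glu) → CAG (Gln) — missense.
Synonymous: 1 of 4.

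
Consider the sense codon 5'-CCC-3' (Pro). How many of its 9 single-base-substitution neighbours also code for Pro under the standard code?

3

Position 1: none → 0 synonymous.
Position 2: none → 0 synonymous.
Position 3: CCU, CCA, CCG → 3 synonymous.
Total: 0 + 0 + 3 = 3.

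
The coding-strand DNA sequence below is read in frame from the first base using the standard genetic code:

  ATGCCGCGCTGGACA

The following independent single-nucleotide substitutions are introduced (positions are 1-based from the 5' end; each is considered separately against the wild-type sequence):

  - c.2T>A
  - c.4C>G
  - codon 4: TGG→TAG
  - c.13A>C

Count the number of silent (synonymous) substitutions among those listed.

0

Codon 1: ATG (Met) → AAG (Lys) — missense.
Codon 2: CCG (Pro) → GCG (Ala) — missense.
Codon 4: TGG (Trp) → TAG (Stop) — nonsense.
Codon 5: ACA (Thr) → CCA (Pro) — missense.
Synonymous: 0 of 4.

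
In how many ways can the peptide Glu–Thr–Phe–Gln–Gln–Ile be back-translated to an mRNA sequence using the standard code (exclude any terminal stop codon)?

192

Glu: 2 codons.
Thr: 4 codons.
Phe: 2 codons.
Gln: 2 codons.
Gln: 2 codons.
Ile: 3 codons.
2 × 4 × 2 × 2 × 2 × 3 = 192.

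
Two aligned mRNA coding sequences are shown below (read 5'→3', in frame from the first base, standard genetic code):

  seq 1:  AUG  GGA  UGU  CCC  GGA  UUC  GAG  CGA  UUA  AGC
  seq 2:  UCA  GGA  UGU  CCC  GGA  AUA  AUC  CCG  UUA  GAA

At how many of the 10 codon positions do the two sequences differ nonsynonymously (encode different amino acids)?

5

Codon 1: AUG Met / UCA Ser — nonsynonymous.
Codon 2: GGA Gly / GGA Gly — identical.
Codon 3: UGU Cys / UGU Cys — identical.
Codon 4: CCC Pro / CCC Pro — identical.
Codon 5: GGA Gly / GGA Gly — identical.
Codon 6: UUC Phe / AUA Ile — nonsynonymous.
Codon 7: GAG Glu / AUC Ile — nonsynonymous.
Codon 8: CGA Arg / CCG Pro — nonsynonymous.
Codon 9: UUA Leu / UUA Leu — identical.
Codon 10: AGC Ser / GAA Glu — nonsynonymous.
Nonsynonymous differences: 5.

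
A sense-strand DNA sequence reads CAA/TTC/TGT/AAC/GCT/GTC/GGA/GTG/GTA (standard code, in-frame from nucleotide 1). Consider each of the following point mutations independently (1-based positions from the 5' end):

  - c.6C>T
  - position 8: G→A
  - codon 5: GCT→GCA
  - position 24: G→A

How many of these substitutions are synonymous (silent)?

Codon 2: TTC (Phe) → TTT (Phe) — synonymous.
Codon 3: TGT (Cys) → TAT (Tyr) — missense.
Codon 5: GCT (Ala) → GCA (Ala) — synonymous.
Codon 8: GTG (Val) → GTA (Val) — synonymous.
Synonymous: 3 of 4.

3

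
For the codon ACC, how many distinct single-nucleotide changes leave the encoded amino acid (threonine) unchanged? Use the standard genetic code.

3

Position 1: none → 0 synonymous.
Position 2: none → 0 synonymous.
Position 3: ACT, ACA, ACG → 3 synonymous.
Total: 0 + 0 + 3 = 3.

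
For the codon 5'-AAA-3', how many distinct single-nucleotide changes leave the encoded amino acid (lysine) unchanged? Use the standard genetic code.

1

Position 1: none → 0 synonymous.
Position 2: none → 0 synonymous.
Position 3: AAG → 1 synonymous.
Total: 0 + 0 + 1 = 1.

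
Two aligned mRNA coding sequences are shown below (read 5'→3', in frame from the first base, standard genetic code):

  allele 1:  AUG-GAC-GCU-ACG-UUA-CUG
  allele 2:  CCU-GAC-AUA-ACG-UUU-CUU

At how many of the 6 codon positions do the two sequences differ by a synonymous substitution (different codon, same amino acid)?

Codon 1: AUG Met / CCU Pro — nonsynonymous.
Codon 2: GAC Asp / GAC Asp — identical.
Codon 3: GCU Ala / AUA Ile — nonsynonymous.
Codon 4: ACG Thr / ACG Thr — identical.
Codon 5: UUA Leu / UUU Phe — nonsynonymous.
Codon 6: CUG Leu / CUU Leu — synonymous.
Synonymous differences: 1.

1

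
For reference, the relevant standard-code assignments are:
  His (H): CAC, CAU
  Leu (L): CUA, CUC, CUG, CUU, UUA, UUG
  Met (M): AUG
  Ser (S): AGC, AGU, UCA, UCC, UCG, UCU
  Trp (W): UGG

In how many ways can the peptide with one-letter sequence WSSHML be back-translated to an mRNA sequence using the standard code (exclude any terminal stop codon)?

Trp: 1 codon.
Ser: 6 codons.
Ser: 6 codons.
His: 2 codons.
Met: 1 codon.
Leu: 6 codons.
1 × 6 × 6 × 2 × 1 × 6 = 432.

432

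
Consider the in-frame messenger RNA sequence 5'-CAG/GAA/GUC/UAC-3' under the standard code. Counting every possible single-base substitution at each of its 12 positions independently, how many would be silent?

Codon 1 (CAG, Gln): 1 synonymous substitution.
Codon 2 (GAA, Glu): 1 synonymous substitution.
Codon 3 (GUC, Val): 3 synonymous substitutions.
Codon 4 (UAC, Tyr): 1 synonymous substitution.
Total: 1 + 1 + 3 + 1 = 6.

6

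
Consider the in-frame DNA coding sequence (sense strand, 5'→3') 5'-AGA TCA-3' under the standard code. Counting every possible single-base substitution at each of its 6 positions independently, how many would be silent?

5

Codon 1 (AGA, Arg): 2 synonymous substitutions.
Codon 2 (TCA, Ser): 3 synonymous substitutions.
Total: 2 + 3 = 5.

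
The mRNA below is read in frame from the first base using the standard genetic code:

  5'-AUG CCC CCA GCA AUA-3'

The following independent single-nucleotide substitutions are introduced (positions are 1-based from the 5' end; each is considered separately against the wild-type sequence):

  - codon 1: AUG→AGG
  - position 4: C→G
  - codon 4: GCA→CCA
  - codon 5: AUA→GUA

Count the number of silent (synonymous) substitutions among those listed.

0

Codon 1: AUG (Met) → AGG (Arg) — missense.
Codon 2: CCC (Pro) → GCC (Ala) — missense.
Codon 4: GCA (Ala) → CCA (Pro) — missense.
Codon 5: AUA (Ile) → GUA (Val) — missense.
Synonymous: 0 of 4.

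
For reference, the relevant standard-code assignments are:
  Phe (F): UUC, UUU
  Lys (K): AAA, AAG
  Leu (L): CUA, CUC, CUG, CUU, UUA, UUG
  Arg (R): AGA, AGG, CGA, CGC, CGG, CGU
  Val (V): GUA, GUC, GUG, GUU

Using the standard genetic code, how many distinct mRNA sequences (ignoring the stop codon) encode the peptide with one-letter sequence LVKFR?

Leu: 6 codons.
Val: 4 codons.
Lys: 2 codons.
Phe: 2 codons.
Arg: 6 codons.
6 × 4 × 2 × 2 × 6 = 576.

576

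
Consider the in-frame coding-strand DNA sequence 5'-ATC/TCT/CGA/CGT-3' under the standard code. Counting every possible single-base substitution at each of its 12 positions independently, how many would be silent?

Codon 1 (ATC, Ile): 2 synonymous substitutions.
Codon 2 (TCT, Ser): 3 synonymous substitutions.
Codon 3 (CGA, Arg): 4 synonymous substitutions.
Codon 4 (CGT, Arg): 3 synonymous substitutions.
Total: 2 + 3 + 4 + 3 = 12.

12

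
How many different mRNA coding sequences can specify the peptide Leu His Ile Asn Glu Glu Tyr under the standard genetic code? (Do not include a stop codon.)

Leu: 6 codons.
His: 2 codons.
Ile: 3 codons.
Asn: 2 codons.
Glu: 2 codons.
Glu: 2 codons.
Tyr: 2 codons.
6 × 2 × 3 × 2 × 2 × 2 × 2 = 576.

576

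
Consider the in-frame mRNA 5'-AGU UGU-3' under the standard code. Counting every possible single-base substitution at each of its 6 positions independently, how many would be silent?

Codon 1 (AGU, Ser): 1 synonymous substitution.
Codon 2 (UGU, Cys): 1 synonymous substitution.
Total: 1 + 1 = 2.

2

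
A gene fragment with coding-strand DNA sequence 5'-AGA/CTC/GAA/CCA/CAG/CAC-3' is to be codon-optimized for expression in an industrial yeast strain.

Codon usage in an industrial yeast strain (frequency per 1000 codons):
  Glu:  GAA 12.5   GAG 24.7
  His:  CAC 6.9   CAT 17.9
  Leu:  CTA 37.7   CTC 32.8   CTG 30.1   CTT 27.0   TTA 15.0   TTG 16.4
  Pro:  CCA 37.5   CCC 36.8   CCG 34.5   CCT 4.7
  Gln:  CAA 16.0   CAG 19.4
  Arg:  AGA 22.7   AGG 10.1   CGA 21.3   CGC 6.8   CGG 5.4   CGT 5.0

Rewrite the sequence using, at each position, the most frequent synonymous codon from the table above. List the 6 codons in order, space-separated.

Codon 1 (Arg): best is AGA at 22.7.
Codon 2 (Leu): best is CTA at 37.7.
Codon 3 (Glu): best is GAG at 24.7.
Codon 4 (Pro): best is CCA at 37.5.
Codon 5 (Gln): best is CAG at 19.4.
Codon 6 (His): best is CAT at 17.9.

AGA CTA GAG CCA CAG CAT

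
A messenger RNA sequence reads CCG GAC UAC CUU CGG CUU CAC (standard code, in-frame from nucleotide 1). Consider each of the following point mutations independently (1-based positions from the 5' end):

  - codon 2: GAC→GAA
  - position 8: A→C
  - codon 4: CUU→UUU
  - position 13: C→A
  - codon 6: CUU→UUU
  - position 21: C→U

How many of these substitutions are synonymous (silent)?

2

Codon 2: GAC (Asp) → GAA (Glu) — missense.
Codon 3: UAC (Tyr) → UCC (Ser) — missense.
Codon 4: CUU (Leu) → UUU (Phe) — missense.
Codon 5: CGG (Arg) → AGG (Arg) — synonymous.
Codon 6: CUU (Leu) → UUU (Phe) — missense.
Codon 7: CAC (His) → CAU (His) — synonymous.
Synonymous: 2 of 6.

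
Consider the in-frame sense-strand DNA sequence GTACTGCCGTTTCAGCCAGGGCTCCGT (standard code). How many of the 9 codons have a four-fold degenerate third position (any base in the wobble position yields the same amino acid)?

Codon 1 GTA (Val): third position 4-fold.
Codon 2 CTG (Leu): third position 4-fold.
Codon 3 CCG (Pro): third position 4-fold.
Codon 4 TTT (Phe): third position 2-fold.
Codon 5 CAG (Gln): third position 2-fold.
Codon 6 CCA (Pro): third position 4-fold.
Codon 7 GGG (Gly): third position 4-fold.
Codon 8 CTC (Leu): third position 4-fold.
Codon 9 CGT (Arg): third position 4-fold.
Four-fold degenerate third positions: 7.

7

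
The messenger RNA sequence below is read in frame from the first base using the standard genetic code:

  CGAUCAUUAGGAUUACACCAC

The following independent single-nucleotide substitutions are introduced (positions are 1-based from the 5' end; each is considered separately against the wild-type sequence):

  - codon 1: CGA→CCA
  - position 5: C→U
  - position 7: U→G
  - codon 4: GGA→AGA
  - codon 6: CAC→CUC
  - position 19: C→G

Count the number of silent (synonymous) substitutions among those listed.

Codon 1: CGA (Arg) → CCA (Pro) — missense.
Codon 2: UCA (Ser) → UUA (Leu) — missense.
Codon 3: UUA (Leu) → GUA (Val) — missense.
Codon 4: GGA (Gly) → AGA (Arg) — missense.
Codon 6: CAC (His) → CUC (Leu) — missense.
Codon 7: CAC (His) → GAC (Asp) — missense.
Synonymous: 0 of 6.

0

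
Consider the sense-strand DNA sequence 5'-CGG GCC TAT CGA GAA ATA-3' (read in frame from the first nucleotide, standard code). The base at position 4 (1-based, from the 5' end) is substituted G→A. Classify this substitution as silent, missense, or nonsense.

missense

Position 4 falls in codon 2: GCC → Ala.
After the substitution the codon is ACC → Thr.
Ala ≠ Thr, so this is a missense mutation.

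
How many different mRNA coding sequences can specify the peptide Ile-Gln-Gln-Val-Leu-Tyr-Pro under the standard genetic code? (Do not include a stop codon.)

Ile: 3 codons.
Gln: 2 codons.
Gln: 2 codons.
Val: 4 codons.
Leu: 6 codons.
Tyr: 2 codons.
Pro: 4 codons.
3 × 2 × 2 × 4 × 6 × 2 × 4 = 2304.

2304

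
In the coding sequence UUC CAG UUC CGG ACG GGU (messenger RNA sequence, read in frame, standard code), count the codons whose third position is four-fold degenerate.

3

Codon 1 UUC (Phe): third position 2-fold.
Codon 2 CAG (Gln): third position 2-fold.
Codon 3 UUC (Phe): third position 2-fold.
Codon 4 CGG (Arg): third position 4-fold.
Codon 5 ACG (Thr): third position 4-fold.
Codon 6 GGU (Gly): third position 4-fold.
Four-fold degenerate third positions: 3.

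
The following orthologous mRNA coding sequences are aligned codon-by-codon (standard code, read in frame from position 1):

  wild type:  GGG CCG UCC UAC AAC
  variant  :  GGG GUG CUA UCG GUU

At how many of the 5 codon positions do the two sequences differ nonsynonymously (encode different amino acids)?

4

Codon 1: GGG Gly / GGG Gly — identical.
Codon 2: CCG Pro / GUG Val — nonsynonymous.
Codon 3: UCC Ser / CUA Leu — nonsynonymous.
Codon 4: UAC Tyr / UCG Ser — nonsynonymous.
Codon 5: AAC Asn / GUU Val — nonsynonymous.
Nonsynonymous differences: 4.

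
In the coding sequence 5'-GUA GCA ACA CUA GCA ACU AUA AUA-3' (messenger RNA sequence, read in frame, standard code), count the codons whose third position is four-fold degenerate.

6

Codon 1 GUA (Val): third position 4-fold.
Codon 2 GCA (Ala): third position 4-fold.
Codon 3 ACA (Thr): third position 4-fold.
Codon 4 CUA (Leu): third position 4-fold.
Codon 5 GCA (Ala): third position 4-fold.
Codon 6 ACU (Thr): third position 4-fold.
Codon 7 AUA (Ile): third position 3-fold.
Codon 8 AUA (Ile): third position 3-fold.
Four-fold degenerate third positions: 6.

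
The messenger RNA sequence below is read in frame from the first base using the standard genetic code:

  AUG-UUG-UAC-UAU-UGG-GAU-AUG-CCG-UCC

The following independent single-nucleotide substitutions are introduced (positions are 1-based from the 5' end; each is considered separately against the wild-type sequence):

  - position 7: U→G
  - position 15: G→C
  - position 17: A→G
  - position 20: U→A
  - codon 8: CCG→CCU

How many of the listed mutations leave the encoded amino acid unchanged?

Codon 3: UAC (Tyr) → GAC (Asp) — missense.
Codon 5: UGG (Trp) → UGC (Cys) — missense.
Codon 6: GAU (Asp) → GGU (Gly) — missense.
Codon 7: AUG (Met) → AAG (Lys) — missense.
Codon 8: CCG (Pro) → CCU (Pro) — synonymous.
Synonymous: 1 of 5.

1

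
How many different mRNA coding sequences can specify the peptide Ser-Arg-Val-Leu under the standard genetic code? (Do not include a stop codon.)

864

Ser: 6 codons.
Arg: 6 codons.
Val: 4 codons.
Leu: 6 codons.
6 × 6 × 4 × 6 = 864.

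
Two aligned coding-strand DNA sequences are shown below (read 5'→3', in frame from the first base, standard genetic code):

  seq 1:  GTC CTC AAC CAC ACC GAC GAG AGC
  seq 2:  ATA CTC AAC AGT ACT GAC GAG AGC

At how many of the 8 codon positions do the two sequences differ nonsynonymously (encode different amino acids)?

2

Codon 1: GTC Val / ATA Ile — nonsynonymous.
Codon 2: CTC Leu / CTC Leu — identical.
Codon 3: AAC Asn / AAC Asn — identical.
Codon 4: CAC His / AGT Ser — nonsynonymous.
Codon 5: ACC Thr / ACT Thr — synonymous.
Codon 6: GAC Asp / GAC Asp — identical.
Codon 7: GAG Glu / GAG Glu — identical.
Codon 8: AGC Ser / AGC Ser — identical.
Nonsynonymous differences: 2.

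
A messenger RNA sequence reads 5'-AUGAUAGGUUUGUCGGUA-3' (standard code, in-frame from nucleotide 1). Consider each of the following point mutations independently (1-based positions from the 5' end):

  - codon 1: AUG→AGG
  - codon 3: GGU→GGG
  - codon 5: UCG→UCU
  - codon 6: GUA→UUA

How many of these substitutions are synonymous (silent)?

Codon 1: AUG (Met) → AGG (Arg) — missense.
Codon 3: GGU (Gly) → GGG (Gly) — synonymous.
Codon 5: UCG (Ser) → UCU (Ser) — synonymous.
Codon 6: GUA (Val) → UUA (Leu) — missense.
Synonymous: 2 of 4.

2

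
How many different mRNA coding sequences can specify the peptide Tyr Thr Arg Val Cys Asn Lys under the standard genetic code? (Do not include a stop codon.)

1536

Tyr: 2 codons.
Thr: 4 codons.
Arg: 6 codons.
Val: 4 codons.
Cys: 2 codons.
Asn: 2 codons.
Lys: 2 codons.
2 × 4 × 6 × 4 × 2 × 2 × 2 = 1536.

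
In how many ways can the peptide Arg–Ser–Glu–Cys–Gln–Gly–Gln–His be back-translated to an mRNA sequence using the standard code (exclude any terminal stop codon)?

Arg: 6 codons.
Ser: 6 codons.
Glu: 2 codons.
Cys: 2 codons.
Gln: 2 codons.
Gly: 4 codons.
Gln: 2 codons.
His: 2 codons.
6 × 6 × 2 × 2 × 2 × 4 × 2 × 2 = 4608.

4608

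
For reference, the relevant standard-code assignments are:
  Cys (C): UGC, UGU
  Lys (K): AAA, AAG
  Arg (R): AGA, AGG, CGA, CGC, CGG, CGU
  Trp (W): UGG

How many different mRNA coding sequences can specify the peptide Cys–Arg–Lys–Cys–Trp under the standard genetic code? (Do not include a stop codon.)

48

Cys: 2 codons.
Arg: 6 codons.
Lys: 2 codons.
Cys: 2 codons.
Trp: 1 codon.
2 × 6 × 2 × 2 × 1 = 48.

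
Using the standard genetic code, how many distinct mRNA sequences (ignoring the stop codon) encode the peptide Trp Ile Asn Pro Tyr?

48

Trp: 1 codon.
Ile: 3 codons.
Asn: 2 codons.
Pro: 4 codons.
Tyr: 2 codons.
1 × 3 × 2 × 4 × 2 = 48.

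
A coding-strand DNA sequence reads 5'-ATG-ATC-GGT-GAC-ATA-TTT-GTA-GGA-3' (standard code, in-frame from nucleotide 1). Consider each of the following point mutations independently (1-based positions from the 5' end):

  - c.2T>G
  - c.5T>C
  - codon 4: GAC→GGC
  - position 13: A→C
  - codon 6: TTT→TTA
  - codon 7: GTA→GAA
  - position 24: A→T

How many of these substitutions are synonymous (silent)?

Codon 1: ATG (Met) → AGG (Arg) — missense.
Codon 2: ATC (Ile) → ACC (Thr) — missense.
Codon 4: GAC (Asp) → GGC (Gly) — missense.
Codon 5: ATA (Ile) → CTA (Leu) — missense.
Codon 6: TTT (Phe) → TTA (Leu) — missense.
Codon 7: GTA (Val) → GAA (Glu) — missense.
Codon 8: GGA (Gly) → GGT (Gly) — synonymous.
Synonymous: 1 of 7.

1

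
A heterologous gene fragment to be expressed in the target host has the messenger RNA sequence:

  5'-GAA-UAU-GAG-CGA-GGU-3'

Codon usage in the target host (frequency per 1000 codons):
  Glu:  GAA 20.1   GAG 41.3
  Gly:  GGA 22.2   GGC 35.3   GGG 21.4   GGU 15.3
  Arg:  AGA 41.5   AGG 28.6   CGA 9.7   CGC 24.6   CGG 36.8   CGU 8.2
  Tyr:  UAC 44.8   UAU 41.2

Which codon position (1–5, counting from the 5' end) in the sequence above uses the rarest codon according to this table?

4

Codon 1 GAA (Glu): 20.1 per 1000.
Codon 2 UAU (Tyr): 41.2 per 1000.
Codon 3 GAG (Glu): 41.3 per 1000.
Codon 4 CGA (Arg): 9.7 per 1000.
Codon 5 GGU (Gly): 15.3 per 1000.
Lowest frequency is 9.7 at codon 4.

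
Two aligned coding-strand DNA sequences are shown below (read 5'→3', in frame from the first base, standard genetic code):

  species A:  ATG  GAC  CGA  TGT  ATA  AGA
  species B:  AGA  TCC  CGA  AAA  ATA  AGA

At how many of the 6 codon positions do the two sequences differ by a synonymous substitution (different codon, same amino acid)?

Codon 1: ATG Met / AGA Arg — nonsynonymous.
Codon 2: GAC Asp / TCC Ser — nonsynonymous.
Codon 3: CGA Arg / CGA Arg — identical.
Codon 4: TGT Cys / AAA Lys — nonsynonymous.
Codon 5: ATA Ile / ATA Ile — identical.
Codon 6: AGA Arg / AGA Arg — identical.
Synonymous differences: 0.

0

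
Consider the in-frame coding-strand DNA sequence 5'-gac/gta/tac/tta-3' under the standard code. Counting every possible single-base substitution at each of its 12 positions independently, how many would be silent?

Codon 1 (GAC, Asp): 1 synonymous substitution.
Codon 2 (GTA, Val): 3 synonymous substitutions.
Codon 3 (TAC, Tyr): 1 synonymous substitution.
Codon 4 (TTA, Leu): 2 synonymous substitutions.
Total: 1 + 3 + 1 + 2 = 7.

7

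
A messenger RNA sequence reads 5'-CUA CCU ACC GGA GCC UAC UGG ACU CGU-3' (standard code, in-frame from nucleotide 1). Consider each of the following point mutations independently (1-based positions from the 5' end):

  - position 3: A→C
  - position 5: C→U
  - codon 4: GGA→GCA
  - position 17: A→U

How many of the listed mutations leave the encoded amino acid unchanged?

Codon 1: CUA (Leu) → CUC (Leu) — synonymous.
Codon 2: CCU (Pro) → CUU (Leu) — missense.
Codon 4: GGA (Gly) → GCA (Ala) — missense.
Codon 6: UAC (Tyr) → UUC (Phe) — missense.
Synonymous: 1 of 4.

1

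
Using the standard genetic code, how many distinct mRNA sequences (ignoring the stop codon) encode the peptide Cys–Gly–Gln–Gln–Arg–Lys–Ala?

1536

Cys: 2 codons.
Gly: 4 codons.
Gln: 2 codons.
Gln: 2 codons.
Arg: 6 codons.
Lys: 2 codons.
Ala: 4 codons.
2 × 4 × 2 × 2 × 6 × 2 × 4 = 1536.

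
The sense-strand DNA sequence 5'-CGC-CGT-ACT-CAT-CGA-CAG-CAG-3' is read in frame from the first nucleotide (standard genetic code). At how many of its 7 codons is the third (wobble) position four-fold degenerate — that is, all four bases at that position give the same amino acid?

4

Codon 1 CGC (Arg): third position 4-fold.
Codon 2 CGT (Arg): third position 4-fold.
Codon 3 ACT (Thr): third position 4-fold.
Codon 4 CAT (His): third position 2-fold.
Codon 5 CGA (Arg): third position 4-fold.
Codon 6 CAG (Gln): third position 2-fold.
Codon 7 CAG (Gln): third position 2-fold.
Four-fold degenerate third positions: 4.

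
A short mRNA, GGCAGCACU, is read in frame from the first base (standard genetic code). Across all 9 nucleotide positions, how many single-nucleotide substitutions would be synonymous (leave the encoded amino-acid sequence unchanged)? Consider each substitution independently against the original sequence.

7

Codon 1 (GGC, Gly): 3 synonymous substitutions.
Codon 2 (AGC, Ser): 1 synonymous substitution.
Codon 3 (ACU, Thr): 3 synonymous substitutions.
Total: 3 + 1 + 3 = 7.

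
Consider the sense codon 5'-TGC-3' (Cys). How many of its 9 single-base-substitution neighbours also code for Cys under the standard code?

1

Position 1: none → 0 synonymous.
Position 2: none → 0 synonymous.
Position 3: TGT → 1 synonymous.
Total: 0 + 0 + 1 = 1.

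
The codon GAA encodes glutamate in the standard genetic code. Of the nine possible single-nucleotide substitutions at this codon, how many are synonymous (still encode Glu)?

1

Position 1: none → 0 synonymous.
Position 2: none → 0 synonymous.
Position 3: GAG → 1 synonymous.
Total: 0 + 0 + 1 = 1.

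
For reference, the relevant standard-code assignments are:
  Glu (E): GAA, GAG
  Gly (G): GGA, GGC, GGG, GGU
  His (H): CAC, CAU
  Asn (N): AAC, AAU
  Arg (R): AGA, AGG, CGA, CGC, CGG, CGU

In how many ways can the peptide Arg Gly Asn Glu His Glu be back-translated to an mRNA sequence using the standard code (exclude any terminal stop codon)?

384

Arg: 6 codons.
Gly: 4 codons.
Asn: 2 codons.
Glu: 2 codons.
His: 2 codons.
Glu: 2 codons.
6 × 4 × 2 × 2 × 2 × 2 = 384.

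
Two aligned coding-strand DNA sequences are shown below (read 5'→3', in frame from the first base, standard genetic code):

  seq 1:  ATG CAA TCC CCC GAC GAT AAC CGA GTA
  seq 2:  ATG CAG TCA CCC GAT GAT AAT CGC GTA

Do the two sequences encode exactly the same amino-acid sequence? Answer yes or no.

Codon 1: ATG Met / ATG Met — identical.
Codon 2: CAA Gln / CAG Gln — synonymous.
Codon 3: TCC Ser / TCA Ser — synonymous.
Codon 4: CCC Pro / CCC Pro — identical.
Codon 5: GAC Asp / GAT Asp — synonymous.
Codon 6: GAT Asp / GAT Asp — identical.
Codon 7: AAC Asn / AAT Asn — synonymous.
Codon 8: CGA Arg / CGC Arg — synonymous.
Codon 9: GTA Val / GTA Val — identical.
Nonsynonymous differences: 0 → same protein.

yes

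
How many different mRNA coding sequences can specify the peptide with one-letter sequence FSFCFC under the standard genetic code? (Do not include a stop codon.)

192

Phe: 2 codons.
Ser: 6 codons.
Phe: 2 codons.
Cys: 2 codons.
Phe: 2 codons.
Cys: 2 codons.
2 × 6 × 2 × 2 × 2 × 2 = 192.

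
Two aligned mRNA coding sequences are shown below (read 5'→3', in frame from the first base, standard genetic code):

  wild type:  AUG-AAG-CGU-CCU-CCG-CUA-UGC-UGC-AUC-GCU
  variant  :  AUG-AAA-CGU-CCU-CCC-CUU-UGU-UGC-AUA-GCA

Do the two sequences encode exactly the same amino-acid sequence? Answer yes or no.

Codon 1: AUG Met / AUG Met — identical.
Codon 2: AAG Lys / AAA Lys — synonymous.
Codon 3: CGU Arg / CGU Arg — identical.
Codon 4: CCU Pro / CCU Pro — identical.
Codon 5: CCG Pro / CCC Pro — synonymous.
Codon 6: CUA Leu / CUU Leu — synonymous.
Codon 7: UGC Cys / UGU Cys — synonymous.
Codon 8: UGC Cys / UGC Cys — identical.
Codon 9: AUC Ile / AUA Ile — synonymous.
Codon 10: GCU Ala / GCA Ala — synonymous.
Nonsynonymous differences: 0 → same protein.

yes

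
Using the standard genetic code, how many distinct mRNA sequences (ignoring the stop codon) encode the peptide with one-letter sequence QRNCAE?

Gln: 2 codons.
Arg: 6 codons.
Asn: 2 codons.
Cys: 2 codons.
Ala: 4 codons.
Glu: 2 codons.
2 × 6 × 2 × 2 × 4 × 2 = 384.

384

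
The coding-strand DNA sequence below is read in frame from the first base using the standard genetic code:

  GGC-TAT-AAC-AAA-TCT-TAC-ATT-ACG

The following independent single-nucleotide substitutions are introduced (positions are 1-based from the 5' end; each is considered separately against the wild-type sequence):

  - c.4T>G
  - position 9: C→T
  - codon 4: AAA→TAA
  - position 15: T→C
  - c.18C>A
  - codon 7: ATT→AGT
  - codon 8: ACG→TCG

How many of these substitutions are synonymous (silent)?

Codon 2: TAT (Tyr) → GAT (Asp) — missense.
Codon 3: AAC (Asn) → AAT (Asn) — synonymous.
Codon 4: AAA (Lys) → TAA (Stop) — nonsense.
Codon 5: TCT (Ser) → TCC (Ser) — synonymous.
Codon 6: TAC (Tyr) → TAA (Stop) — nonsense.
Codon 7: ATT (Ile) → AGT (Ser) — missense.
Codon 8: ACG (Thr) → TCG (Ser) — missense.
Synonymous: 2 of 7.

2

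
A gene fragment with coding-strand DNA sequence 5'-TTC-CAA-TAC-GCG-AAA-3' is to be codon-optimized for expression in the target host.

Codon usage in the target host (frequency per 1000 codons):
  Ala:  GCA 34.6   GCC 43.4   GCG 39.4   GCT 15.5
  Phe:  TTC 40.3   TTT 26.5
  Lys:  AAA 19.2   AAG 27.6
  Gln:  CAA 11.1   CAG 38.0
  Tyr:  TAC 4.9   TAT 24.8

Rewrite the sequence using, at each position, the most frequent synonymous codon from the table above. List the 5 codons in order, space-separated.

Codon 1 (Phe): best is TTC at 40.3.
Codon 2 (Gln): best is CAG at 38.0.
Codon 3 (Tyr): best is TAT at 24.8.
Codon 4 (Ala): best is GCC at 43.4.
Codon 5 (Lys): best is AAG at 27.6.

TTC CAG TAT GCC AAG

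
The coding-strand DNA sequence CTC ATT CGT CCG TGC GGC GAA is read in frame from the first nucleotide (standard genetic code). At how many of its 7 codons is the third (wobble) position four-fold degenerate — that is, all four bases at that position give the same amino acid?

4

Codon 1 CTC (Leu): third position 4-fold.
Codon 2 ATT (Ile): third position 3-fold.
Codon 3 CGT (Arg): third position 4-fold.
Codon 4 CCG (Pro): third position 4-fold.
Codon 5 TGC (Cys): third position 2-fold.
Codon 6 GGC (Gly): third position 4-fold.
Codon 7 GAA (Glu): third position 2-fold.
Four-fold degenerate third positions: 4.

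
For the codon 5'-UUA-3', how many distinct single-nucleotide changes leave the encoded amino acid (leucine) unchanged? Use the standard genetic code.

Position 1: CUA → 1 synonymous.
Position 2: none → 0 synonymous.
Position 3: UUG → 1 synonymous.
Total: 1 + 0 + 1 = 2.

2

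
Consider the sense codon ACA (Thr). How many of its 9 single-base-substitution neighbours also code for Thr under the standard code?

Position 1: none → 0 synonymous.
Position 2: none → 0 synonymous.
Position 3: ACU, ACC, ACG → 3 synonymous.
Total: 0 + 0 + 3 = 3.

3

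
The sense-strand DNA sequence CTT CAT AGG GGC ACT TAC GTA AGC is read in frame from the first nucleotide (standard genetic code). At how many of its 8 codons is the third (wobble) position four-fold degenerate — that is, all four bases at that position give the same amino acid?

4

Codon 1 CTT (Leu): third position 4-fold.
Codon 2 CAT (His): third position 2-fold.
Codon 3 AGG (Arg): third position 2-fold.
Codon 4 GGC (Gly): third position 4-fold.
Codon 5 ACT (Thr): third position 4-fold.
Codon 6 TAC (Tyr): third position 2-fold.
Codon 7 GTA (Val): third position 4-fold.
Codon 8 AGC (Ser): third position 2-fold.
Four-fold degenerate third positions: 4.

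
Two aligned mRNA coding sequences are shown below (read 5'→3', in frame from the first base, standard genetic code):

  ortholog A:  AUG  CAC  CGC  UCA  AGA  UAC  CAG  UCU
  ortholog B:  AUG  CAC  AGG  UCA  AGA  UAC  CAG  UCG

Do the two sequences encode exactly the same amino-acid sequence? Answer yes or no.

yes

Codon 1: AUG Met / AUG Met — identical.
Codon 2: CAC His / CAC His — identical.
Codon 3: CGC Arg / AGG Arg — synonymous.
Codon 4: UCA Ser / UCA Ser — identical.
Codon 5: AGA Arg / AGA Arg — identical.
Codon 6: UAC Tyr / UAC Tyr — identical.
Codon 7: CAG Gln / CAG Gln — identical.
Codon 8: UCU Ser / UCG Ser — synonymous.
Nonsynonymous differences: 0 → same protein.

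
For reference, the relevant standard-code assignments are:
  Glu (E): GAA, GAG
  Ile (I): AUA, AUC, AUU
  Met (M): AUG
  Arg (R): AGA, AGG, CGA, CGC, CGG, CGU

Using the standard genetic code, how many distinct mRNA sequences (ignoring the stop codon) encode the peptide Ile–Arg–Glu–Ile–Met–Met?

108

Ile: 3 codons.
Arg: 6 codons.
Glu: 2 codons.
Ile: 3 codons.
Met: 1 codon.
Met: 1 codon.
3 × 6 × 2 × 3 × 1 × 1 = 108.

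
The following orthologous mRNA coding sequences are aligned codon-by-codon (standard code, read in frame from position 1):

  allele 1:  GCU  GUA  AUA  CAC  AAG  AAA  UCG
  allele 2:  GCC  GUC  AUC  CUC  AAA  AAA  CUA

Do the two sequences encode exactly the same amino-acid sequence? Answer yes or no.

no

Codon 1: GCU Ala / GCC Ala — synonymous.
Codon 2: GUA Val / GUC Val — synonymous.
Codon 3: AUA Ile / AUC Ile — synonymous.
Codon 4: CAC His / CUC Leu — nonsynonymous.
Codon 5: AAG Lys / AAA Lys — synonymous.
Codon 6: AAA Lys / AAA Lys — identical.
Codon 7: UCG Ser / CUA Leu — nonsynonymous.
Nonsynonymous differences: 2 → different protein.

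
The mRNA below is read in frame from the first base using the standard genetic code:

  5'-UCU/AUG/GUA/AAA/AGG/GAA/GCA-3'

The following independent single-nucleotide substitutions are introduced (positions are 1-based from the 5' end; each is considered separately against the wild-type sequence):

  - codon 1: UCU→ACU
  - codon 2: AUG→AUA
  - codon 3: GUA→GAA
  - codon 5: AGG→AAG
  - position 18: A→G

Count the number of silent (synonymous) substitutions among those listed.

Codon 1: UCU (Ser) → ACU (Thr) — missense.
Codon 2: AUG (Met) → AUA (Ile) — missense.
Codon 3: GUA (Val) → GAA (Glu) — missense.
Codon 5: AGG (Arg) → AAG (Lys) — missense.
Codon 6: GAA (Glu) → GAG (Glu) — synonymous.
Synonymous: 1 of 5.

1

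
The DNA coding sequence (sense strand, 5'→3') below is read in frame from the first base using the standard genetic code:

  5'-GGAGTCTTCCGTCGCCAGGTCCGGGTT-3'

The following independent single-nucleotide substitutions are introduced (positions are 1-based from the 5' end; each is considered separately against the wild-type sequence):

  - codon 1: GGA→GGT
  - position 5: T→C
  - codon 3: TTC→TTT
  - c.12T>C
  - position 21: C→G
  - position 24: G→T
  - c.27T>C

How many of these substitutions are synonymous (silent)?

6

Codon 1: GGA (Gly) → GGT (Gly) — synonymous.
Codon 2: GTC (Val) → GCC (Ala) — missense.
Codon 3: TTC (Phe) → TTT (Phe) — synonymous.
Codon 4: CGT (Arg) → CGC (Arg) — synonymous.
Codon 7: GTC (Val) → GTG (Val) — synonymous.
Codon 8: CGG (Arg) → CGT (Arg) — synonymous.
Codon 9: GTT (Val) → GTC (Val) — synonymous.
Synonymous: 6 of 7.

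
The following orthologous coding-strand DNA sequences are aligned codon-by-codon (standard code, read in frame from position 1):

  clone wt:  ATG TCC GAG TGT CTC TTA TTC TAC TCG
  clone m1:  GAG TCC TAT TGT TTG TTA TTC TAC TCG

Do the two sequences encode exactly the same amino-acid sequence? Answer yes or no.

Codon 1: ATG Met / GAG Glu — nonsynonymous.
Codon 2: TCC Ser / TCC Ser — identical.
Codon 3: GAG Glu / TAT Tyr — nonsynonymous.
Codon 4: TGT Cys / TGT Cys — identical.
Codon 5: CTC Leu / TTG Leu — synonymous.
Codon 6: TTA Leu / TTA Leu — identical.
Codon 7: TTC Phe / TTC Phe — identical.
Codon 8: TAC Tyr / TAC Tyr — identical.
Codon 9: TCG Ser / TCG Ser — identical.
Nonsynonymous differences: 2 → different protein.

no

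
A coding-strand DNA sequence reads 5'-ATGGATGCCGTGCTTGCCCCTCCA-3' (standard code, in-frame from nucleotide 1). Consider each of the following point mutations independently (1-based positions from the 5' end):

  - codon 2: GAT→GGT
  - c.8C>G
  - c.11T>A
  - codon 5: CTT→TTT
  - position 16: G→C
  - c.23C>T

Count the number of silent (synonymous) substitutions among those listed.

0

Codon 2: GAT (Asp) → GGT (Gly) — missense.
Codon 3: GCC (Ala) → GGC (Gly) — missense.
Codon 4: GTG (Val) → GAG (Glu) — missense.
Codon 5: CTT (Leu) → TTT (Phe) — missense.
Codon 6: GCC (Ala) → CCC (Pro) — missense.
Codon 8: CCA (Pro) → CTA (Leu) — missense.
Synonymous: 0 of 6.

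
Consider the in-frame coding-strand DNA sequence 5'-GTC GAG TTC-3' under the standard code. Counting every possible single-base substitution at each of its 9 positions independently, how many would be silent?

5

Codon 1 (GTC, Val): 3 synonymous substitutions.
Codon 2 (GAG, Glu): 1 synonymous substitution.
Codon 3 (TTC, Phe): 1 synonymous substitution.
Total: 3 + 1 + 1 = 5.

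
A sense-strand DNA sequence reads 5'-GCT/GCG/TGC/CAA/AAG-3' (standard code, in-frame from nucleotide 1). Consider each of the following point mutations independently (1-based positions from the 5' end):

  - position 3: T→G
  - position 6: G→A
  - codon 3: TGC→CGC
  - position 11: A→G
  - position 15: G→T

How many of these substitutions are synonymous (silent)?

2

Codon 1: GCT (Ala) → GCG (Ala) — synonymous.
Codon 2: GCG (Ala) → GCA (Ala) — synonymous.
Codon 3: TGC (Cys) → CGC (Arg) — missense.
Codon 4: CAA (Gln) → CGA (Arg) — missense.
Codon 5: AAG (Lys) → AAT (Asn) — missense.
Synonymous: 2 of 5.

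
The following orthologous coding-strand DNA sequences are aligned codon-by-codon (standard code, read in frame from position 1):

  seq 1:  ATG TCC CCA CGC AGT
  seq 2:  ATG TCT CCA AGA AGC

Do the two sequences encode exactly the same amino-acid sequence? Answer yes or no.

Codon 1: ATG Met / ATG Met — identical.
Codon 2: TCC Ser / TCT Ser — synonymous.
Codon 3: CCA Pro / CCA Pro — identical.
Codon 4: CGC Arg / AGA Arg — synonymous.
Codon 5: AGT Ser / AGC Ser — synonymous.
Nonsynonymous differences: 0 → same protein.

yes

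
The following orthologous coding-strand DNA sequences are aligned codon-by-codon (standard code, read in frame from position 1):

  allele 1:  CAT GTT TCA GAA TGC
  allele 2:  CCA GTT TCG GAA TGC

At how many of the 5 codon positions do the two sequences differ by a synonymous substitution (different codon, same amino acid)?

Codon 1: CAT His / CCA Pro — nonsynonymous.
Codon 2: GTT Val / GTT Val — identical.
Codon 3: TCA Ser / TCG Ser — synonymous.
Codon 4: GAA Glu / GAA Glu — identical.
Codon 5: TGC Cys / TGC Cys — identical.
Synonymous differences: 1.

1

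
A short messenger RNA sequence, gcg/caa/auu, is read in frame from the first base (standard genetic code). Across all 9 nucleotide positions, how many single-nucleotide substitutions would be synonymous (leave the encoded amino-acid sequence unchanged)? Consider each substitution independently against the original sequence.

Codon 1 (GCG, Ala): 3 synonymous substitutions.
Codon 2 (CAA, Gln): 1 synonymous substitution.
Codon 3 (AUU, Ile): 2 synonymous substitutions.
Total: 3 + 1 + 2 = 6.

6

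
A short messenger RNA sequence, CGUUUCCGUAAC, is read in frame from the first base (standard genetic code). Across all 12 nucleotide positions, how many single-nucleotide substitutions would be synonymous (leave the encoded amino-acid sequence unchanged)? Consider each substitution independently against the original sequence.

Codon 1 (CGU, Arg): 3 synonymous substitutions.
Codon 2 (UUC, Phe): 1 synonymous substitution.
Codon 3 (CGU, Arg): 3 synonymous substitutions.
Codon 4 (AAC, Asn): 1 synonymous substitution.
Total: 3 + 1 + 3 + 1 = 8.

8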